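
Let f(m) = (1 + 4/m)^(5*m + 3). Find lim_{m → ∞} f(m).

Let L be the limit and take ln: ln L = lim (5m + 3)·ln(1 + 4/m) = lim (5m + 3)·(4/m + O(1/m²)) = 20.
Hence L = e^(20).

e^(20)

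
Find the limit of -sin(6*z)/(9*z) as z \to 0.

-2/3

Substitution gives 0/0.
Write it as (6/(-9))·sin(6z)/(6z); since sin(u)/u → 1, the limit is -2/3.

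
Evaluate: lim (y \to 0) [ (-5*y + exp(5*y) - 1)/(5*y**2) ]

5/2

Direct substitution gives 0/0.
Apply L'Hôpital: lim (5*e^(5*y) - 5)/(10*y), still 0/0.
After 2 applications of L'Hôpital's rule the quotient is (25*e^(5*y))/(10); substituting y = 0 gives 5/2.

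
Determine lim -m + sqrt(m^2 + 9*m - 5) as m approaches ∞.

9/2

This has the form ∞ − ∞. Multiply and divide by the conjugate √(m^2 + 9*m - 5) + m.
That gives (9m - 5) / (√(m^2 + 9*m - 5) + m).
Divide numerator and denominator by m: the limit is 9/(2·1) = 9/2.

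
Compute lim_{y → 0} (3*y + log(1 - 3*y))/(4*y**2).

-9/8

Direct substitution gives 0/0.
Apply L'Hôpital: lim (3 - 3/(1 - 3*y))/(8*y), still 0/0.
After 2 applications of L'Hôpital's rule the quotient is (-9/(1 - 3*y)^2)/(8); substituting y = 0 gives -9/8.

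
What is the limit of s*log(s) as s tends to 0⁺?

This is a 0·(−∞) form. Rewrite as 1·ln(s) / s^(−1) and apply L'Hôpital:
the derivative quotient is 1·(1/s) / (−1·s^(−2)) = (-1/1)·s^1 → 0.

0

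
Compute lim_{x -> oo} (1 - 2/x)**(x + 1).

The base → 1 and the exponent → ∞: a 1^∞ form.
Take logarithms: (x + 1)·ln(1 - 2/x). Since ln(1+u) ~ u for small u, this behaves like (x)·(-2/x) → -2.
So the limit is e^(-2).

e^(-2)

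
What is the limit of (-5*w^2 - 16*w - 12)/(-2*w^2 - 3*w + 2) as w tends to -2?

At w = -2 both the top and bottom vanish — a removable singularity. Factoring out (w + 2) from each leaves (-5*w - 6)/(1 - 2*w), which at w = -2 equals 4/5.

4/5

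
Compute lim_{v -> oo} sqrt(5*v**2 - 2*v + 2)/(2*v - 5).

√(5)/2

For large |v|, √(5*v^2 - 2*v + 2) ≈ √5·|v| and the denominator ≈ 2v.
Since v → +∞, |v| = v, giving √5/(2) = √(5)/2.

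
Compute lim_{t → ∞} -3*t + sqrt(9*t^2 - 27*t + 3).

An ∞ − ∞ form. Rationalising with the conjugate, the difference becomes (-27t + 3) / (√(9*t^2 - 27*t + 3) + 3t).
For large t the denominator behaves like 2·3t, so the quotient tends to -27/6 = -9/2.

-9/2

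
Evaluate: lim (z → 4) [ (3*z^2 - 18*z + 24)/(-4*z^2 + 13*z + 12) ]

Direct substitution gives 0/0, so factor. Both numerator and denominator have (z - 4) as a factor.
After cancelling, the expression reduces to (3*z - 6)/(-4*z - 3).
Substituting z = 4 gives -6/19.

-6/19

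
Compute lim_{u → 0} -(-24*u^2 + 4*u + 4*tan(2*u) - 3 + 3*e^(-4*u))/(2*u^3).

Substitution gives 0/0; apply L'Hôpital's rule 3 times.
After differentiating numerator and denominator 3 times the quotient is (64*((3*tan(2*u)^2 + 1)*e^(4*u)/cos(2*u)^2 - 3)*e^(-4*u))/(-12); at u = 0 this is 32/3.

32/3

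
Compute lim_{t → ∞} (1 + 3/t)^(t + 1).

Let L be the limit and take ln: ln L = lim (t + 1)·ln(1 + 3/t) = lim (t + 1)·(3/t + O(1/t²)) = 3.
Hence L = e^(3).

e^(3)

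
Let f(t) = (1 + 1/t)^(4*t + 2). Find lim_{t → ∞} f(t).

e^(4)

The base → 1 and the exponent → ∞: a 1^∞ form.
Take logarithms: (4t + 2)·ln(1 + 1/t). Since ln(1+u) ~ u for small u, this behaves like (4t)·(1/t) → 4.
So the limit is e^(4).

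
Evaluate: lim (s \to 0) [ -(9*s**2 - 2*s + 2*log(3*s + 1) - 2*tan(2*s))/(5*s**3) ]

-38/15

Substitution gives 0/0; apply L'Hôpital's rule 3 times.
After differentiating numerator and denominator 3 times the quotient is (-64*tan(2*s)^2/cos(2*s)^2 - 32/cos(2*s)^4 + 108/(3*s + 1)^3)/(-30); at s = 0 this is -38/15.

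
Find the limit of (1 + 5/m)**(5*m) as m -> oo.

Write it as [(1 + 5/m)^m]^(5) · (1 + 5/m)^(0). The bracketed term tends to e^(5) and the second factor to 1, so the limit is e^(25).

e^(25)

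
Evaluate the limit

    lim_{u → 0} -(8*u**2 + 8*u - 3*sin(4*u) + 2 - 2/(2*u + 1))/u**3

Substitution gives 0/0 (the numerator vanishes to order 3).
Expand each term to order u^3: the coefficient of u^3 in -3·sin(4u) is 32 and in -2·1/(1 + 2u) is 16.
Lower-order terms cancel with the polynomial part, so the numerator is (48)·u^3 + o(u^3), and the limit is (48)/(-1) = -48.

-48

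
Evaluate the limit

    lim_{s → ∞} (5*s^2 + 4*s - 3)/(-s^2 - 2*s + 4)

Numerator and denominator both have degree 2.
Dividing every term by s^2, all lower-order terms vanish and the limit is the ratio of leading coefficients, 5/(-1) = -5.

-5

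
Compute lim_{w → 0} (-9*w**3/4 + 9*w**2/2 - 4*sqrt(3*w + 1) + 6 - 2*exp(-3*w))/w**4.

189/32

Substitution gives 0/0; apply L'Hôpital's rule 4 times.
After differentiating numerator and denominator 4 times the quotient is (-162*e^(-3*w) + 1215/(4*(3*w + 1)^(7/2)))/(24); at w = 0 this is 189/32.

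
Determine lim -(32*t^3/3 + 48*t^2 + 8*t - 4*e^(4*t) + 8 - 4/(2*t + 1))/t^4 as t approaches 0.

320/3

Substitution gives 0/0; apply L'Hôpital's rule 4 times.
After differentiating numerator and denominator 4 times the quotient is (-1024*e^(4*t) - 1536/(2*t + 1)^5)/(-24); at t = 0 this is 320/3.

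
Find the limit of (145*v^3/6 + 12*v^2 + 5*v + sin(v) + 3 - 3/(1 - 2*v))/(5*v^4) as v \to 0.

Substitution gives 0/0; apply L'Hôpital's rule 4 times.
After differentiating numerator and denominator 4 times the quotient is (sin(v) + 1152/(2*v - 1)^5)/(120); at v = 0 this is -48/5.

-48/5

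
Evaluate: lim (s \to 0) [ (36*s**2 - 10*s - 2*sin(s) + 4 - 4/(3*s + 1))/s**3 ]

Substitution gives 0/0; apply L'Hôpital's rule 3 times.
After differentiating numerator and denominator 3 times the quotient is (2*cos(s) + 648/(3*s + 1)^4)/(6); at s = 0 this is 325/3.

325/3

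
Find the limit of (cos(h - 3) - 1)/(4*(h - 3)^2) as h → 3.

Direct substitution gives 0/0.
Apply L'Hôpital: lim (-sin(h - 3))/(8*h - 24), still 0/0.
After 2 applications of L'Hôpital's rule the quotient is (-cos(h - 3))/(8); substituting h = 3 gives -1/8.

-1/8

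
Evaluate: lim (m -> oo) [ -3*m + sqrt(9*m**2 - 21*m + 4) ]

This has the form ∞ − ∞. Multiply and divide by the conjugate √(9*m^2 - 21*m + 4) + 3m.
That gives (-21m + 4) / (√(9*m^2 - 21*m + 4) + 3m).
Divide numerator and denominator by m: the limit is -21/(2·3) = -7/2.

-7/2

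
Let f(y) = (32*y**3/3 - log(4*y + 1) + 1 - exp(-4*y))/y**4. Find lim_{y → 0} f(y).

Substitution gives 0/0 (the numerator vanishes to order 4).
Expand each term to order y^4: the coefficient of y^4 in −e^(-4y) is -32/3 and in −ln(1 + 4y) is 64.
Lower-order terms cancel with the polynomial part, so the numerator is (160/3)·y^4 + o(y^4), and the limit is (160/3)/(1) = 160/3.

160/3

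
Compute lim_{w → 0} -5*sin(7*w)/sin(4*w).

Substitution gives 0/0.
Divide numerator and denominator by w: sin(7w)/w → 7 and sin(4w)/w → 4, so the limit is -5·7/4 = -35/4.

-35/4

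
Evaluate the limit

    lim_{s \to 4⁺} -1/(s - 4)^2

-∞

As s → 4⁺, (s - 4) → 0⁺, so (s - 4)^2 → 0⁺ and -1/(s - 4)^2 → -∞.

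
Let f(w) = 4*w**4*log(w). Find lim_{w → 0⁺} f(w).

0

This is a 0·(−∞) form. Rewrite as 4·ln(w) / w^(−4) and apply L'Hôpital:
the derivative quotient is 4·(1/w) / (−4·w^(−5)) = (-4/4)·w^4 → 0.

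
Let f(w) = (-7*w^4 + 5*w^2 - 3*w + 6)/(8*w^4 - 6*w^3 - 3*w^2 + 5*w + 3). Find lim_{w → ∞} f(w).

-7/8

Numerator and denominator both have degree 4.
Dividing every term by w^4, all lower-order terms vanish and the limit is the ratio of leading coefficients, -7/(8) = -7/8.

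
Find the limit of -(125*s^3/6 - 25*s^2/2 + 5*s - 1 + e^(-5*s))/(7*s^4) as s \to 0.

-625/168

Direct substitution gives 0/0.
Apply L'Hôpital: lim (125*s^2/2 - 25*s + 5 - 5*e^(-5*s))/(-28*s^3), still 0/0.
Apply L'Hôpital: lim (125*s - 25 + 25*e^(-5*s))/(-84*s^2), still 0/0.
Apply L'Hôpital: lim (125 - 125*e^(-5*s))/(-168*s), still 0/0.
After 4 applications of L'Hôpital's rule the quotient is (625*e^(-5*s))/(-168); substituting s = 0 gives -625/168.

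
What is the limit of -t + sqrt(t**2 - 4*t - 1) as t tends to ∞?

This has the form ∞ − ∞. Multiply and divide by the conjugate √(t^2 - 4*t - 1) + t.
That gives (-4t - 1) / (√(t^2 - 4*t - 1) + t).
Divide numerator and denominator by t: the limit is -4/(2·1) = -2.

-2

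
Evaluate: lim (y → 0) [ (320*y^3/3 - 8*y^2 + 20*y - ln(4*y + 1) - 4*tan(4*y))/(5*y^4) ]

Substitution gives 0/0 (the numerator vanishes to order 4).
Expand each term to order y^4: the coefficient of y^4 in -4·tan(4y) is 0 and in −ln(1 + 4y) is 64.
Lower-order terms cancel with the polynomial part, so the numerator is (64)·y^4 + o(y^4), and the limit is (64)/(5) = 64/5.

64/5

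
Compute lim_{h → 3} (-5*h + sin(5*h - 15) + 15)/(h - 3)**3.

-125/6

Direct substitution gives 0/0.
Apply L'Hôpital: lim (5*cos(5*h - 15) - 5)/(3*(h - 3)^2), still 0/0.
Apply L'Hôpital: lim (-25*sin(5*h - 15))/(6*h - 18), still 0/0.
After 3 applications of L'Hôpital's rule the quotient is (-125*cos(5*h - 15))/(6); substituting h = 3 gives -125/6.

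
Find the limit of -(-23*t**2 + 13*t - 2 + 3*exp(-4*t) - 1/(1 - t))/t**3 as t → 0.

Substitution gives 0/0 (the numerator vanishes to order 3).
Expand each term to order t^3: the coefficient of t^3 in 3·e^(-4t) is -32 and in −1/(1 - t) is -1.
Lower-order terms cancel with the polynomial part, so the numerator is (-33)·t^3 + o(t^3), and the limit is (-33)/(-1) = 33.

33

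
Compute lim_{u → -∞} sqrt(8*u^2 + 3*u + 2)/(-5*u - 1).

For large |u|, √(8*u^2 + 3*u + 2) ≈ √8·|u| and the denominator ≈ -5u.
Since u → −∞, |u| = −u, giving −√8/(-5) = 2*√(2)/5.

2*√(2)/5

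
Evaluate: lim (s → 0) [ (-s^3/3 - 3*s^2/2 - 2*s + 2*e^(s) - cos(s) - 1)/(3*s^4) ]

Substitution gives 0/0 (the numerator vanishes to order 4).
Expand each term to order s^4: the coefficient of s^4 in −cos(s) is -1/24 and in 2·e^(s) is 1/12.
Lower-order terms cancel with the polynomial part, so the numerator is (1/24)·s^4 + o(s^4), and the limit is (1/24)/(3) = 1/72.

1/72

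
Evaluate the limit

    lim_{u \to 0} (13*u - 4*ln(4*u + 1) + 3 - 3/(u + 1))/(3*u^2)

29/3

Substitution gives 0/0 (the numerator vanishes to order 2).
Expand each term to order u^2: the coefficient of u^2 in -4·ln(1 + 4u) is 32 and in -3·1/(1 + u) is -3.
Lower-order terms cancel with the polynomial part, so the numerator is (29)·u^2 + o(u^2), and the limit is (29)/(3) = 29/3.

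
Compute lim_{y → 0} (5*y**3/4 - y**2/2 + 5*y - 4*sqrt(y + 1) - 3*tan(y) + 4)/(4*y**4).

Substitution gives 0/0 (the numerator vanishes to order 4).
Expand each term to order y^4: the coefficient of y^4 in -3·tan(y) is 0 and in -4·√(1 + y) is 5/32.
Lower-order terms cancel with the polynomial part, so the numerator is (5/32)·y^4 + o(y^4), and the limit is (5/32)/(4) = 5/128.

5/128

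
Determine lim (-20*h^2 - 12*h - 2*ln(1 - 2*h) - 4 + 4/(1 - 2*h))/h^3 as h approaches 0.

112/3

Substitution gives 0/0; apply L'Hôpital's rule 3 times.
After differentiating numerator and denominator 3 times the quotient is (32*(7 - 2*h)/(2*h - 1)^4)/(6); at h = 0 this is 112/3.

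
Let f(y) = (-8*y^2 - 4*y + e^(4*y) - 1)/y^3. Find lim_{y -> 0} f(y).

32/3

Direct substitution gives 0/0.
Apply L'Hôpital: lim (-16*y + 4*e^(4*y) - 4)/(3*y^2), still 0/0.
Apply L'Hôpital: lim (16*e^(4*y) - 16)/(6*y), still 0/0.
After 3 applications of L'Hôpital's rule the quotient is (64*e^(4*y))/(6); substituting y = 0 gives 32/3.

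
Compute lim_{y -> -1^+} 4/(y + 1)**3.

∞

As y → -1⁺, (y + 1) → 0⁺, so (y + 1)^3 → 0⁺ and 4/(y + 1)^3 → ∞.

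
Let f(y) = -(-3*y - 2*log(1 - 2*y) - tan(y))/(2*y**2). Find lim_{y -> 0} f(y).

Substitution gives 0/0 (the numerator vanishes to order 2).
Expand each term to order y^2: the coefficient of y^2 in -2·ln(1 - 2y) is 4 and in −tan(y) is 0.
Lower-order terms cancel with the polynomial part, so the numerator is (4)·y^2 + o(y^2), and the limit is (4)/(-2) = -2.

-2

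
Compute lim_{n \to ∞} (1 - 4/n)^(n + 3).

e^(-4)

Let L be the limit and take ln: ln L = lim (n + 3)·ln(1 - 4/n) = lim (n + 3)·(-4/n + O(1/n²)) = -4.
Hence L = e^(-4).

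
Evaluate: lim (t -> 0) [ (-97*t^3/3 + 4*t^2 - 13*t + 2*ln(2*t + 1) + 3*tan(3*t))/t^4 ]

-8

Substitution gives 0/0; apply L'Hôpital's rule 4 times.
After differentiating numerator and denominator 4 times the quotient is (5832*tan(3*t)^3/cos(3*t)^2 + 3888*tan(3*t)/cos(3*t)^2 - 192/(2*t + 1)^4)/(24); at t = 0 this is -8.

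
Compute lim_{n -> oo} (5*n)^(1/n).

Base → ∞ and exponent → 0: an ∞^0 form.
Take logs: (1/n)·ln(5·n^1) = (ln 5 + 1·ln n)/n → 0.
So the limit is e^0 = 1.

1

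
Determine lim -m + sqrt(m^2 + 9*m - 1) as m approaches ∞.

An ∞ − ∞ form. Rationalising with the conjugate, the difference becomes (9m - 1) / (√(m^2 + 9*m - 1) + m).
For large m the denominator behaves like 2·m, so the quotient tends to 9/2 = 9/2.

9/2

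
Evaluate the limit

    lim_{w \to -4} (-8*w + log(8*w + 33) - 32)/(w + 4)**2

Direct substitution gives 0/0.
Apply L'Hôpital: lim (-8 + 8/(8*w + 33))/(2*w + 8), still 0/0.
After 2 applications of L'Hôpital's rule the quotient is (-64/(8*w + 33)^2)/(2); substituting w = -4 gives -32.

-32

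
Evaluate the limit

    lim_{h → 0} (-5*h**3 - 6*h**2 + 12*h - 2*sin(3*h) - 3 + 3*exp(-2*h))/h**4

2

Substitution gives 0/0; apply L'Hôpital's rule 4 times.
After differentiating numerator and denominator 4 times the quotient is (-162*sin(3*h) + 48*e^(-2*h))/(24); at h = 0 this is 2.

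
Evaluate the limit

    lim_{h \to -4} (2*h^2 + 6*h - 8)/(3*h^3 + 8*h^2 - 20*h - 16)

Direct substitution gives 0/0, so factor. Both numerator and denominator have (h + 4) as a factor.
After cancelling, the expression reduces to (2*h - 2)/(3*h^2 - 4*h - 4).
Substituting h = -4 gives -1/6.

-1/6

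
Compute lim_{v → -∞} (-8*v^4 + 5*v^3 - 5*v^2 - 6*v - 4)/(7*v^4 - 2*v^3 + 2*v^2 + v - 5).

-8/7

Numerator and denominator both have degree 4.
Dividing every term by v^4, all lower-order terms vanish and the limit is the ratio of leading coefficients, -8/(7) = -8/7.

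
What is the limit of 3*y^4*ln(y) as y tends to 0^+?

0

This is a 0·(−∞) form. Rewrite as 3·ln(y) / y^(−4) and apply L'Hôpital:
the derivative quotient is 3·(1/y) / (−4·y^(−5)) = (-3/4)·y^4 → 0.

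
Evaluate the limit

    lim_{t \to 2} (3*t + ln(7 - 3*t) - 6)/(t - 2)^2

-9/2

Direct substitution gives 0/0.
Apply L'Hôpital: lim (3 - 3/(7 - 3*t))/(2*t - 4), still 0/0.
After 2 applications of L'Hôpital's rule the quotient is (-9/(7 - 3*t)^2)/(2); substituting t = 2 gives -9/2.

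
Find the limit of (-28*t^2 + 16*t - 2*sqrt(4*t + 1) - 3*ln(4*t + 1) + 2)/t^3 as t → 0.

Substitution gives 0/0 (the numerator vanishes to order 3).
Expand each term to order t^3: the coefficient of t^3 in -3·ln(1 + 4t) is -64 and in -2·√(1 + 4t) is -8.
Lower-order terms cancel with the polynomial part, so the numerator is (-72)·t^3 + o(t^3), and the limit is (-72)/(1) = -72.

-72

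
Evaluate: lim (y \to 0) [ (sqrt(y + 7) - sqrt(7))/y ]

A 0/0 form; rationalise with √(7 + y) + √7. This collapses the numerator to y, leaving 1/(√(7 + y) + √7) → 1/(2√7) = √(7)/14.

√(7)/14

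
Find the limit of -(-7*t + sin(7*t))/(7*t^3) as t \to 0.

49/6

Direct substitution gives 0/0.
Apply L'Hôpital: lim (7*cos(7*t) - 7)/(-21*t^2), still 0/0.
Apply L'Hôpital: lim (-49*sin(7*t))/(-42*t), still 0/0.
After 3 applications of L'Hôpital's rule the quotient is (-343*cos(7*t))/(-42); substituting t = 0 gives 49/6.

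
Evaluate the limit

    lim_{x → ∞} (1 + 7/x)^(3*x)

e^(21)

Let L be the limit and take ln: ln L = lim (3x)·ln(1 + 7/x) = lim (3x)·(7/x + O(1/x²)) = 21.
Hence L = e^(21).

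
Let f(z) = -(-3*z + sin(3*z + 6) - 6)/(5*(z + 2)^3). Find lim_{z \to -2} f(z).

9/10

Direct substitution gives 0/0.
Apply L'Hôpital: lim (3*cos(3*z + 6) - 3)/(-15*(z + 2)^2), still 0/0.
Apply L'Hôpital: lim (-9*sin(3*z + 6))/(-30*z - 60), still 0/0.
After 3 applications of L'Hôpital's rule the quotient is (-27*cos(3*z + 6))/(-30); substituting z = -2 gives 9/10.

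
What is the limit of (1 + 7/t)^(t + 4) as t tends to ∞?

Write it as [(1 + 7/t)^t]^(1) · (1 + 7/t)^(4). The bracketed term tends to e^(7) and the second factor to 1, so the limit is e^(7).

e^(7)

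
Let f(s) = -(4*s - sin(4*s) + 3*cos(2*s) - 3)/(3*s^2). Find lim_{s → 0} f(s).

Substitution gives 0/0 (the numerator vanishes to order 2).
Expand each term to order s^2: the coefficient of s^2 in 3·cos(2s) is -6 and in −sin(4s) is 0.
Lower-order terms cancel with the polynomial part, so the numerator is (-6)·s^2 + o(s^2), and the limit is (-6)/(-3) = 2.

2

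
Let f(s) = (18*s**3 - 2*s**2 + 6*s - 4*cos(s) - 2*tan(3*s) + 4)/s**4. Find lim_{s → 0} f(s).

Substitution gives 0/0; apply L'Hôpital's rule 4 times.
After differentiating numerator and denominator 4 times the quotient is (-4*cos(s) - 3888*tan(3*s)^5 - 6480*tan(3*s)^3 - 2592*tan(3*s))/(24); at s = 0 this is -1/6.

-1/6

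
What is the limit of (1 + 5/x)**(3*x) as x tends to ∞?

e^(15)

The base → 1 and the exponent → ∞: a 1^∞ form.
Take logarithms: (3x)·ln(1 + 5/x). Since ln(1+u) ~ u for small u, this behaves like (3x)·(5/x) → 15.
So the limit is e^(15).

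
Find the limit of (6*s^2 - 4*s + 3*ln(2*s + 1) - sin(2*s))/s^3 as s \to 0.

Substitution gives 0/0; apply L'Hôpital's rule 3 times.
After differentiating numerator and denominator 3 times the quotient is (8*cos(2*s) + 48/(2*s + 1)^3)/(6); at s = 0 this is 28/3.

28/3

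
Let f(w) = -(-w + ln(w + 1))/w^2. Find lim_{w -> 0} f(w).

1/2

Direct substitution gives 0/0.
Apply L'Hôpital: lim (-1 + 1/(w + 1))/(-2*w), still 0/0.
After 2 applications of L'Hôpital's rule the quotient is (-1/(w + 1)^2)/(-2); substituting w = 0 gives 1/2.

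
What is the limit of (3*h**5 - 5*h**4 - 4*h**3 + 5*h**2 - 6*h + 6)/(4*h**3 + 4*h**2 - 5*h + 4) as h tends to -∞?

∞

The numerator has higher degree (5 > 3); the quotient behaves like (3/(4))·h^2 for large |h|.
As h → −∞ this diverges to ∞.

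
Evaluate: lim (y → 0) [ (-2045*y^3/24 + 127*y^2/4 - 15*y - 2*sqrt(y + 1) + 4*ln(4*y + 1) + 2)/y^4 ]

Substitution gives 0/0; apply L'Hôpital's rule 4 times.
After differentiating numerator and denominator 4 times the quotient is (-6144/(4*y + 1)^4 + 15/(8*(y + 1)^(7/2)))/(24); at y = 0 this is -16379/64.

-16379/64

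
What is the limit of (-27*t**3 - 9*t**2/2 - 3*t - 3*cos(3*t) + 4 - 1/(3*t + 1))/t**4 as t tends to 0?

-729/8

Substitution gives 0/0; apply L'Hôpital's rule 4 times.
After differentiating numerator and denominator 4 times the quotient is (-243*cos(3*t) - 1944/(3*t + 1)^5)/(24); at t = 0 this is -729/8.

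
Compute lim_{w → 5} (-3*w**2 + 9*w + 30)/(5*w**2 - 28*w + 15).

-21/22

Direct substitution gives 0/0, so factor. Both numerator and denominator have (w - 5) as a factor.
After cancelling, the expression reduces to (-3*w - 6)/(5*w - 3).
Substituting w = 5 gives -21/22.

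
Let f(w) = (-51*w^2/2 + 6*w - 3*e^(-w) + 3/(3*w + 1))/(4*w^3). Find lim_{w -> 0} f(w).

Substitution gives 0/0 (the numerator vanishes to order 3).
Expand each term to order w^3: the coefficient of w^3 in 3·1/(1 + 3w) is -81 and in -3·e^(-w) is 1/2.
Lower-order terms cancel with the polynomial part, so the numerator is (-161/2)·w^3 + o(w^3), and the limit is (-161/2)/(4) = -161/8.

-161/8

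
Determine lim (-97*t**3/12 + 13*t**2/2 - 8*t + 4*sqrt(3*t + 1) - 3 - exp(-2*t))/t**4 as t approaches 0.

Substitution gives 0/0 (the numerator vanishes to order 4).
Expand each term to order t^4: the coefficient of t^4 in 4·√(1 + 3t) is -405/32 and in −e^(-2t) is -2/3.
Lower-order terms cancel with the polynomial part, so the numerator is (-1279/96)·t^4 + o(t^4), and the limit is (-1279/96)/(1) = -1279/96.

-1279/96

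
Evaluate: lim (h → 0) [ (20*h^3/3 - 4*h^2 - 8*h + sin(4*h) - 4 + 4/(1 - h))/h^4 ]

4

Substitution gives 0/0 (the numerator vanishes to order 4).
Expand each term to order h^4: the coefficient of h^4 in sin(4h) is 0 and in 4·1/(1 - h) is 4.
Lower-order terms cancel with the polynomial part, so the numerator is (4)·h^4 + o(h^4), and the limit is (4)/(1) = 4.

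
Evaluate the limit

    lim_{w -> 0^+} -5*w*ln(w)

0

This is a 0·(−∞) form. Rewrite as -5·ln(w) / w^(−1) and apply L'Hôpital:
the derivative quotient is -5·(1/w) / (−1·w^(−2)) = (5/1)·w^1 → 0.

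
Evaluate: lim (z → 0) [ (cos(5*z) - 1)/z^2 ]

Direct substitution gives 0/0.
Apply L'Hôpital: lim (-5*sin(5*z))/(2*z), still 0/0.
After 2 applications of L'Hôpital's rule the quotient is (-25*cos(5*z))/(2); substituting z = 0 gives -25/2.

-25/2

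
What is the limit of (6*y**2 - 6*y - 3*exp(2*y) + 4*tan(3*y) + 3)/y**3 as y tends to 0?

32

Substitution gives 0/0 (the numerator vanishes to order 3).
Expand each term to order y^3: the coefficient of y^3 in 4·tan(3y) is 36 and in -3·e^(2y) is -4.
Lower-order terms cancel with the polynomial part, so the numerator is (32)·y^3 + o(y^3), and the limit is (32)/(1) = 32.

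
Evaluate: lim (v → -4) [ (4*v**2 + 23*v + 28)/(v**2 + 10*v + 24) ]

Since v = -4 makes numerator and denominator zero, (v + 4) divides both.
Cancelling it gives (4*v + 7)/(v + 6); now plug in v = -4 to get -9/2.

-9/2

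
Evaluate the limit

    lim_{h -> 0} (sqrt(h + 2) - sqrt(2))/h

A 0/0 form; rationalise with √(2 + h) + √2. This collapses the numerator to h, leaving 1/(√(2 + h) + √2) → 1/(2√2) = √(2)/4.

√(2)/4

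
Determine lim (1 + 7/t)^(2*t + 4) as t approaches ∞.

Write it as [(1 + 7/t)^t]^(2) · (1 + 7/t)^(4). The bracketed term tends to e^(7) and the second factor to 1, so the limit is e^(14).

e^(14)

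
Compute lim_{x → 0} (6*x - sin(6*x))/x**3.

Direct substitution gives 0/0.
Apply L'Hôpital: lim (6 - 6*cos(6*x))/(3*x^2), still 0/0.
Apply L'Hôpital: lim (36*sin(6*x))/(6*x), still 0/0.
After 3 applications of L'Hôpital's rule the quotient is (216*cos(6*x))/(6); substituting x = 0 gives 36.

36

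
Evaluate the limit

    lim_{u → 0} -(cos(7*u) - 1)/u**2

49/2

Direct substitution gives 0/0.
Apply L'Hôpital: lim (-7*sin(7*u))/(-2*u), still 0/0.
After 2 applications of L'Hôpital's rule the quotient is (-49*cos(7*u))/(-2); substituting u = 0 gives 49/2.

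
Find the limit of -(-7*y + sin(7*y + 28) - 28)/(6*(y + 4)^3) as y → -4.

343/36

Direct substitution gives 0/0.
Apply L'Hôpital: lim (7*cos(7*y + 28) - 7)/(-18*(y + 4)^2), still 0/0.
Apply L'Hôpital: lim (-49*sin(7*y + 28))/(-36*y - 144), still 0/0.
After 3 applications of L'Hôpital's rule the quotient is (-343*cos(7*y + 28))/(-36); substituting y = -4 gives 343/36.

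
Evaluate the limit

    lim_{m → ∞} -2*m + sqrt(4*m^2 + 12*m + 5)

An ∞ − ∞ form. Rationalising with the conjugate, the difference becomes (12m + 5) / (√(4*m^2 + 12*m + 5) + 2m).
For large m the denominator behaves like 2·2m, so the quotient tends to 12/4 = 3.

3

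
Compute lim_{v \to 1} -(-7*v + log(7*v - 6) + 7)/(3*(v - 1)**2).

Direct substitution gives 0/0.
Apply L'Hôpital: lim (-7 + 7/(7*v - 6))/(6 - 6*v), still 0/0.
After 2 applications of L'Hôpital's rule the quotient is (-49/(7*v - 6)^2)/(-6); substituting v = 1 gives 49/6.

49/6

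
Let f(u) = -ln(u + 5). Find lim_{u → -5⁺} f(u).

As u → -5⁺, u + 5 → 0⁺ and ln(u + 5) → −∞.
Multiplying by -1 gives ∞.

∞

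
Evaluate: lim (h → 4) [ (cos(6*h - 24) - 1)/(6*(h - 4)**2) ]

-3

Direct substitution gives 0/0.
Apply L'Hôpital: lim (-6*sin(6*h - 24))/(12*h - 48), still 0/0.
After 2 applications of L'Hôpital's rule the quotient is (-36*cos(6*h - 24))/(12); substituting h = 4 gives -3.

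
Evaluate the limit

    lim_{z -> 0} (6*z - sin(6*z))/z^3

36

Direct substitution gives 0/0.
Apply L'Hôpital: lim (6 - 6*cos(6*z))/(3*z^2), still 0/0.
Apply L'Hôpital: lim (36*sin(6*z))/(6*z), still 0/0.
After 3 applications of L'Hôpital's rule the quotient is (216*cos(6*z))/(6); substituting z = 0 gives 36.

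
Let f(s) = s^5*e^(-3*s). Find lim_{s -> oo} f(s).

0

Write as s^5/e^{3s}, an ∞/∞ form.
Exponential growth dominates any polynomial, so repeated L'Hôpital (or the standard result) gives 0.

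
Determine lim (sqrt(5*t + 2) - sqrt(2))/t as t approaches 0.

5*√(2)/4

Substitution gives 0/0. Multiply numerator and denominator by the conjugate √(2 + 5t) + √2.
The numerator becomes (2 + 5t) − 2 = 5t, so the expression simplifies to 5/(√(2 + 5t) + √2).
Letting t → 0 gives 5/(2√2) = 5*√(2)/4.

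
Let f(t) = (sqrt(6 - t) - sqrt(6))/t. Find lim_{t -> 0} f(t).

A 0/0 form; rationalise with √(6 - t) + √6. This collapses the numerator to -t, leaving -1/(√(6 - t) + √6) → -1/(2√6) = -√(6)/12.

-√(6)/12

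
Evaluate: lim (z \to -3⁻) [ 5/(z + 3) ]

-∞

As z → -3⁻, (z + 3) → 0⁻, so (z + 3)^1 → 0⁻ and 5/(z + 3)^1 → -∞.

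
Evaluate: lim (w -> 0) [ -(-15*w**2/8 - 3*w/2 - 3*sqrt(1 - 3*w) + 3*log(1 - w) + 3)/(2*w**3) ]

-65/32

Substitution gives 0/0 (the numerator vanishes to order 3).
Expand each term to order w^3: the coefficient of w^3 in -3·√(1 - 3w) is 81/16 and in 3·ln(1 - w) is -1.
Lower-order terms cancel with the polynomial part, so the numerator is (65/16)·w^3 + o(w^3), and the limit is (65/16)/(-2) = -65/32.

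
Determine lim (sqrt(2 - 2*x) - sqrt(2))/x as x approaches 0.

-√(2)/2

Substitution gives 0/0. Multiply numerator and denominator by the conjugate √(2 - 2x) + √2.
The numerator becomes (2 - 2x) − 2 = -2x, so the expression simplifies to -2/(√(2 - 2x) + √2).
Letting x → 0 gives -2/(2√2) = -√(2)/2.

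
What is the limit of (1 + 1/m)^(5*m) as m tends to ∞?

e^(5)

The base → 1 and the exponent → ∞: a 1^∞ form.
Take logarithms: (5m)·ln(1 + 1/m). Since ln(1+u) ~ u for small u, this behaves like (5m)·(1/m) → 5.
So the limit is e^(5).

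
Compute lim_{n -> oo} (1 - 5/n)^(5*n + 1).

e^(-25)

Let L be the limit and take ln: ln L = lim (5n + 1)·ln(1 - 5/n) = lim (5n + 1)·(-5/n + O(1/n²)) = -25.
Hence L = e^(-25).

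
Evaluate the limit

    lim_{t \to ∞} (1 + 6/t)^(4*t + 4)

The base → 1 and the exponent → ∞: a 1^∞ form.
Take logarithms: (4t + 4)·ln(1 + 6/t). Since ln(1+u) ~ u for small u, this behaves like (4t)·(6/t) → 24.
So the limit is e^(24).

e^(24)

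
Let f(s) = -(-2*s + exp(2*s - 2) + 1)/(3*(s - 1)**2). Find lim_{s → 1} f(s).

Direct substitution gives 0/0.
Apply L'Hôpital: lim (2*e^(2*s - 2) - 2)/(6 - 6*s), still 0/0.
After 2 applications of L'Hôpital's rule the quotient is (4*e^(2*s - 2))/(-6); substituting s = 1 gives -2/3.

-2/3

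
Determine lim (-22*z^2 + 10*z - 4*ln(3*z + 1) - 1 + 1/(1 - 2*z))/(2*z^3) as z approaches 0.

Substitution gives 0/0; apply L'Hôpital's rule 3 times.
After differentiating numerator and denominator 3 times the quotient is (-216/(3*z + 1)^3 + 48/(2*z - 1)^4)/(12); at z = 0 this is -14.

-14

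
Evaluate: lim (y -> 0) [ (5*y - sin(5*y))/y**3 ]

Direct substitution gives 0/0.
Apply L'Hôpital: lim (5 - 5*cos(5*y))/(3*y^2), still 0/0.
Apply L'Hôpital: lim (25*sin(5*y))/(6*y), still 0/0.
After 3 applications of L'Hôpital's rule the quotient is (125*cos(5*y))/(6); substituting y = 0 gives 125/6.

125/6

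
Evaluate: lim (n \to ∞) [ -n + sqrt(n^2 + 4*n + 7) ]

2

This has the form ∞ − ∞. Multiply and divide by the conjugate √(n^2 + 4*n + 7) + n.
That gives (4n + 7) / (√(n^2 + 4*n + 7) + n).
Divide numerator and denominator by n: the limit is 4/(2·1) = 2.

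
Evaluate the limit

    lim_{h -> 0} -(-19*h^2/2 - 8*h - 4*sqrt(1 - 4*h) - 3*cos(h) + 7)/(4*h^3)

Substitution gives 0/0 (the numerator vanishes to order 3).
Expand each term to order h^3: the coefficient of h^3 in -3·cos(h) is 0 and in -4·√(1 - 4h) is 16.
Lower-order terms cancel with the polynomial part, so the numerator is (16)·h^3 + o(h^3), and the limit is (16)/(-4) = -4.

-4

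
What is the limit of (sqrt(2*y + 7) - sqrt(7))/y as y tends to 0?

√(7)/7

A 0/0 form; rationalise with √(7 + 2y) + √7. This collapses the numerator to 2y, leaving 2/(√(7 + 2y) + √7) → 2/(2√7) = √(7)/7.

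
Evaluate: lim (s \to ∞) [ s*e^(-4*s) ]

Write as s^1/e^{4s}, an ∞/∞ form.
Exponential growth dominates any polynomial, so repeated L'Hôpital (or the standard result) gives 0.

0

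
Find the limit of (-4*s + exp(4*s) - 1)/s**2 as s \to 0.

8

Direct substitution gives 0/0.
Apply L'Hôpital: lim (4*e^(4*s) - 4)/(2*s), still 0/0.
After 2 applications of L'Hôpital's rule the quotient is (16*e^(4*s))/(2); substituting s = 0 gives 8.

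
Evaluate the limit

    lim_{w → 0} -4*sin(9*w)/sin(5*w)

Substitution gives 0/0.
Divide numerator and denominator by w: sin(9w)/w → 9 and sin(5w)/w → 5, so the limit is -4·9/5 = -36/5.

-36/5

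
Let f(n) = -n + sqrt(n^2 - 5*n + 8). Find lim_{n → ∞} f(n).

-5/2

An ∞ − ∞ form. Rationalising with the conjugate, the difference becomes (-5n + 8) / (√(n^2 - 5*n + 8) + n).
For large n the denominator behaves like 2·n, so the quotient tends to -5/2 = -5/2.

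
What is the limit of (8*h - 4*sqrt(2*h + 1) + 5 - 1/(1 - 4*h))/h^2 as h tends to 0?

-14

Substitution gives 0/0; apply L'Hôpital's rule 2 times.
After differentiating numerator and denominator 2 times the quotient is (32/(4*h - 1)^3 + 4/(2*h + 1)^(3/2))/(2); at h = 0 this is -14.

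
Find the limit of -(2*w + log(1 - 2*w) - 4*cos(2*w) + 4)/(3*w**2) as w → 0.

Substitution gives 0/0; apply L'Hôpital's rule 2 times.
After differentiating numerator and denominator 2 times the quotient is (16*cos(2*w) - 4/(2*w - 1)^2)/(-6); at w = 0 this is -2.

-2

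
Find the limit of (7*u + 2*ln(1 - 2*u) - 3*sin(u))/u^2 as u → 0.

-4

Substitution gives 0/0; apply L'Hôpital's rule 2 times.
After differentiating numerator and denominator 2 times the quotient is (3*sin(u) - 8/(2*u - 1)^2)/(2); at u = 0 this is -4.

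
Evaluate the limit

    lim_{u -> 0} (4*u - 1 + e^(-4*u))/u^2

8

Direct substitution gives 0/0.
Apply L'Hôpital: lim (4 - 4*e^(-4*u))/(2*u), still 0/0.
After 2 applications of L'Hôpital's rule the quotient is (16*e^(-4*u))/(2); substituting u = 0 gives 8.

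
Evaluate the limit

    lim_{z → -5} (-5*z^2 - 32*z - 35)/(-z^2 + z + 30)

18/11

Since z = -5 makes numerator and denominator zero, (z + 5) divides both.
Cancelling it gives (-5*z - 7)/(6 - z); now plug in z = -5 to get 18/11.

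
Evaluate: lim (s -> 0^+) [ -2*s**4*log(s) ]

0

This is a 0·(−∞) form. Rewrite as -2·ln(s) / s^(−4) and apply L'Hôpital:
the derivative quotient is -2·(1/s) / (−4·s^(−5)) = (2/4)·s^4 → 0.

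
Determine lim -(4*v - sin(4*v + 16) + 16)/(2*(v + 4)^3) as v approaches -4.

Direct substitution gives 0/0.
Apply L'Hôpital: lim (4 - 4*cos(4*v + 16))/(-6*(v + 4)^2), still 0/0.
Apply L'Hôpital: lim (16*sin(4*v + 16))/(-12*v - 48), still 0/0.
After 3 applications of L'Hôpital's rule the quotient is (64*cos(4*v + 16))/(-12); substituting v = -4 gives -16/3.

-16/3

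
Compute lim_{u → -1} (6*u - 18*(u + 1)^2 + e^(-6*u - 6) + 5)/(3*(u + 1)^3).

-12

Direct substitution gives 0/0.
Apply L'Hôpital: lim (-36*u - 6*e^(-6*u - 6) - 30)/(9*(u + 1)^2), still 0/0.
Apply L'Hôpital: lim (36*e^(-6*u - 6) - 36)/(18*u + 18), still 0/0.
After 3 applications of L'Hôpital's rule the quotient is (-216*e^(-6*u - 6))/(18); substituting u = -1 gives -12.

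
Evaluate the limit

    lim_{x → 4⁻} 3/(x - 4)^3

-∞

As x → 4⁻, (x - 4) → 0⁻, so (x - 4)^3 → 0⁻ and 3/(x - 4)^3 → -∞.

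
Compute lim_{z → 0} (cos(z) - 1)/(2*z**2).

-1/4

Direct substitution gives 0/0.
Apply L'Hôpital: lim (-sin(z))/(4*z), still 0/0.
After 2 applications of L'Hôpital's rule the quotient is (-cos(z))/(4); substituting z = 0 gives -1/4.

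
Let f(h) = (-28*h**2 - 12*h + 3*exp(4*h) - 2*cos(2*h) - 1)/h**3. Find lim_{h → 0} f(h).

Substitution gives 0/0 (the numerator vanishes to order 3).
Expand each term to order h^3: the coefficient of h^3 in -2·cos(2h) is 0 and in 3·e^(4h) is 32.
Lower-order terms cancel with the polynomial part, so the numerator is (32)·h^3 + o(h^3), and the limit is (32)/(1) = 32.

32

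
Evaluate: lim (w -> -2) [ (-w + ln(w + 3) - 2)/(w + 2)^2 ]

Direct substitution gives 0/0.
Apply L'Hôpital: lim (-1 + 1/(w + 3))/(2*w + 4), still 0/0.
After 2 applications of L'Hôpital's rule the quotient is (-1/(w + 3)^2)/(2); substituting w = -2 gives -1/2.

-1/2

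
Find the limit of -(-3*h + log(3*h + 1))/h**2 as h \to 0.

9/2

Direct substitution gives 0/0.
Apply L'Hôpital: lim (-3 + 3/(3*h + 1))/(-2*h), still 0/0.
After 2 applications of L'Hôpital's rule the quotient is (-9/(3*h + 1)^2)/(-2); substituting h = 0 gives 9/2.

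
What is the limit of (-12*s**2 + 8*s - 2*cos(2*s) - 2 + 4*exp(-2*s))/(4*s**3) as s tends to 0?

-4/3

Substitution gives 0/0 (the numerator vanishes to order 3).
Expand each term to order s^3: the coefficient of s^3 in 4·e^(-2s) is -16/3 and in -2·cos(2s) is 0.
Lower-order terms cancel with the polynomial part, so the numerator is (-16/3)·s^3 + o(s^3), and the limit is (-16/3)/(4) = -4/3.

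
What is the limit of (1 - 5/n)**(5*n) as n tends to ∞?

Write it as [(1 - 5/n)^n]^(5) · (1 - 5/n)^(0). The bracketed term tends to e^(-5) and the second factor to 1, so the limit is e^(-25).

e^(-25)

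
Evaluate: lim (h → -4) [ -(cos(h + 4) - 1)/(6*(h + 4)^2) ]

1/12

Direct substitution gives 0/0.
Apply L'Hôpital: lim (-sin(h + 4))/(-12*h - 48), still 0/0.
After 2 applications of L'Hôpital's rule the quotient is (-cos(h + 4))/(-12); substituting h = -4 gives 1/12.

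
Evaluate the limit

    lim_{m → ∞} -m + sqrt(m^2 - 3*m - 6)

-3/2

This has the form ∞ − ∞. Multiply and divide by the conjugate √(m^2 - 3*m - 6) + m.
That gives (-3m - 6) / (√(m^2 - 3*m - 6) + m).
Divide numerator and denominator by m: the limit is -3/(2·1) = -3/2.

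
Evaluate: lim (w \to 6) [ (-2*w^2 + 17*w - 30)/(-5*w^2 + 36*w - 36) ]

Direct substitution gives 0/0, so factor. Both numerator and denominator have (w - 6) as a factor.
After cancelling, the expression reduces to (5 - 2*w)/(6 - 5*w).
Substituting w = 6 gives 7/24.

7/24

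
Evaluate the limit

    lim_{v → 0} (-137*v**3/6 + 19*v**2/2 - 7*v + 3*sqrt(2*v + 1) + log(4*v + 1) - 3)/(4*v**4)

-527/32

Substitution gives 0/0; apply L'Hôpital's rule 4 times.
After differentiating numerator and denominator 4 times the quotient is (-1536/(4*v + 1)^4 - 45/(2*v + 1)^(7/2))/(96); at v = 0 this is -527/32.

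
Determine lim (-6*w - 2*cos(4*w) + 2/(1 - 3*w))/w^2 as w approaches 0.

34

Substitution gives 0/0 (the numerator vanishes to order 2).
Expand each term to order w^2: the coefficient of w^2 in -2·cos(4w) is 16 and in 2·1/(1 - 3w) is 18.
Lower-order terms cancel with the polynomial part, so the numerator is (34)·w^2 + o(w^2), and the limit is (34)/(1) = 34.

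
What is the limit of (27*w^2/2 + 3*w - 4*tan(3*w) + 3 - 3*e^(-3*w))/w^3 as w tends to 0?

Substitution gives 0/0 (the numerator vanishes to order 3).
Expand each term to order w^3: the coefficient of w^3 in -4·tan(3w) is -36 and in -3·e^(-3w) is 27/2.
Lower-order terms cancel with the polynomial part, so the numerator is (-45/2)·w^3 + o(w^3), and the limit is (-45/2)/(1) = -45/2.

-45/2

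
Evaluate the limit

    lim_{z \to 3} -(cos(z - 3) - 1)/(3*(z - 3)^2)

Direct substitution gives 0/0.
Apply L'Hôpital: lim (-sin(z - 3))/(18 - 6*z), still 0/0.
After 2 applications of L'Hôpital's rule the quotient is (-cos(z - 3))/(-6); substituting z = 3 gives 1/6.

1/6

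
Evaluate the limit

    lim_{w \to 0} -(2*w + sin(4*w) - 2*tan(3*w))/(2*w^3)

Substitution gives 0/0 (the numerator vanishes to order 3).
Expand each term to order w^3: the coefficient of w^3 in -2·tan(3w) is -18 and in sin(4w) is -32/3.
Lower-order terms cancel with the polynomial part, so the numerator is (-86/3)·w^3 + o(w^3), and the limit is (-86/3)/(-2) = 43/3.

43/3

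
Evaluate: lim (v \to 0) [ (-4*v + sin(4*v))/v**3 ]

Direct substitution gives 0/0.
Apply L'Hôpital: lim (4*cos(4*v) - 4)/(3*v^2), still 0/0.
Apply L'Hôpital: lim (-16*sin(4*v))/(6*v), still 0/0.
After 3 applications of L'Hôpital's rule the quotient is (-64*cos(4*v))/(6); substituting v = 0 gives -32/3.

-32/3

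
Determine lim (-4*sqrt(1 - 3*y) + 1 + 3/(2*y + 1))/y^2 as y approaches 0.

Substitution gives 0/0 (the numerator vanishes to order 2).
Expand each term to order y^2: the coefficient of y^2 in -4·√(1 - 3y) is 9/2 and in 3·1/(1 + 2y) is 12.
Lower-order terms cancel with the polynomial part, so the numerator is (33/2)·y^2 + o(y^2), and the limit is (33/2)/(1) = 33/2.

33/2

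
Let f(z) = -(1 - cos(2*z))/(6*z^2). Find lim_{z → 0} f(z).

Substitution gives 0/0.
Use (1 − cos u)/u² → 1/2 with u = 2z: the limit is 2²/(2·(-6)) = -1/3.

-1/3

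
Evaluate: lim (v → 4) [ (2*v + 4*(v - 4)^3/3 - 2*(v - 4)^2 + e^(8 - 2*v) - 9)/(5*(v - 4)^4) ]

2/15

Direct substitution gives 0/0.
Apply L'Hôpital: lim (-4*v + 4*(v - 4)^2 - 2*e^(8 - 2*v) + 18)/(20*(v - 4)^3), still 0/0.
Apply L'Hôpital: lim (8*v + 4*e^(8 - 2*v) - 36)/(60*(v - 4)^2), still 0/0.
Apply L'Hôpital: lim (8 - 8*e^(8 - 2*v))/(120*v - 480), still 0/0.
After 4 applications of L'Hôpital's rule the quotient is (16*e^(8 - 2*v))/(120); substituting v = 4 gives 2/15.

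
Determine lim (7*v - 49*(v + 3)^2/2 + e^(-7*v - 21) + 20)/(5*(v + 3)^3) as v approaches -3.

-343/30

Direct substitution gives 0/0.
Apply L'Hôpital: lim (-49*v - 7*e^(-7*v - 21) - 140)/(15*(v + 3)^2), still 0/0.
Apply L'Hôpital: lim (49*e^(-7*v - 21) - 49)/(30*v + 90), still 0/0.
After 3 applications of L'Hôpital's rule the quotient is (-343*e^(-7*v - 21))/(30); substituting v = -3 gives -343/30.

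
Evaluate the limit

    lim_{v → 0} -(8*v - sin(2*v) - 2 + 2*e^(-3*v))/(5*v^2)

-9/5

Substitution gives 0/0 (the numerator vanishes to order 2).
Expand each term to order v^2: the coefficient of v^2 in −sin(2v) is 0 and in 2·e^(-3v) is 9.
Lower-order terms cancel with the polynomial part, so the numerator is (9)·v^2 + o(v^2), and the limit is (9)/(-5) = -9/5.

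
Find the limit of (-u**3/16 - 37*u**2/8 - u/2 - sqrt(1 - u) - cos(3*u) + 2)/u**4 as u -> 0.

Substitution gives 0/0; apply L'Hôpital's rule 4 times.
After differentiating numerator and denominator 4 times the quotient is (-81*cos(3*u) + 15/(16*(1 - u)^(7/2)))/(24); at u = 0 this is -427/128.

-427/128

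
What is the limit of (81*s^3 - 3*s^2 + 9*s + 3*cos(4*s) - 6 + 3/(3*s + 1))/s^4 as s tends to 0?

275

Substitution gives 0/0; apply L'Hôpital's rule 4 times.
After differentiating numerator and denominator 4 times the quotient is (768*cos(4*s) + 5832/(3*s + 1)^5)/(24); at s = 0 this is 275.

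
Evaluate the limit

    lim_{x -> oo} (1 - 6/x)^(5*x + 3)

The base → 1 and the exponent → ∞: a 1^∞ form.
Take logarithms: (5x + 3)·ln(1 - 6/x). Since ln(1+u) ~ u for small u, this behaves like (5x)·(-6/x) → -30.
So the limit is e^(-30).

e^(-30)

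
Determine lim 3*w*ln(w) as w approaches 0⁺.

0

This is a 0·(−∞) form. Rewrite as 3·ln(w) / w^(−1) and apply L'Hôpital:
the derivative quotient is 3·(1/w) / (−1·w^(−2)) = (-3/1)·w^1 → 0.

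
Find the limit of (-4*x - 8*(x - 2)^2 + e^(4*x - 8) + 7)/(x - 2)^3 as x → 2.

Direct substitution gives 0/0.
Apply L'Hôpital: lim (-16*x + 4*e^(4*x - 8) + 28)/(3*(x - 2)^2), still 0/0.
Apply L'Hôpital: lim (16*e^(4*x - 8) - 16)/(6*x - 12), still 0/0.
After 3 applications of L'Hôpital's rule the quotient is (64*e^(4*x - 8))/(6); substituting x = 2 gives 32/3.

32/3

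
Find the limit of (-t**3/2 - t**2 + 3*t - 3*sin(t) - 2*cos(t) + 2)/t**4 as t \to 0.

-1/12

Substitution gives 0/0 (the numerator vanishes to order 4).
Expand each term to order t^4: the coefficient of t^4 in -2·cos(t) is -1/12 and in -3·sin(t) is 0.
Lower-order terms cancel with the polynomial part, so the numerator is (-1/12)·t^4 + o(t^4), and the limit is (-1/12)/(1) = -1/12.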